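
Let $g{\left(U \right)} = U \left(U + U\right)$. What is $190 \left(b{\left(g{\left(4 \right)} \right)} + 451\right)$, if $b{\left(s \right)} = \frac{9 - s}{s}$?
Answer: $\frac{1368855}{16} \approx 85554.0$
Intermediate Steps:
$g{\left(U \right)} = 2 U^{2}$ ($g{\left(U \right)} = U 2 U = 2 U^{2}$)
$b{\left(s \right)} = \frac{9 - s}{s}$
$190 \left(b{\left(g{\left(4 \right)} \right)} + 451\right) = 190 \left(\frac{9 - 2 \cdot 4^{2}}{2 \cdot 4^{2}} + 451\right) = 190 \left(\frac{9 - 2 \cdot 16}{2 \cdot 16} + 451\right) = 190 \left(\frac{9 - 32}{32} + 451\right) = 190 \left(\frac{1}{32} \left(-23\right) + 451\right) = 190 \left(- \frac{23}{32} + 451\right) = 190 \cdot \frac{14409}{32} = \frac{1368855}{16}$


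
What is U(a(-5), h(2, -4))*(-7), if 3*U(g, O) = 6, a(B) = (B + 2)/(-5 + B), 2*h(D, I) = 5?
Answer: -14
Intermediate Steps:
h(D, I) = 5/2 (h(D, I) = (½)*5 = 5/2)
a(B) = (2 + B)/(-5 + B)
U(g, O) = 2 (U(g, O) = (⅓)*6 = 2)
U(a(-5), h(2, -4))*(-7) = 2*(-7) = -14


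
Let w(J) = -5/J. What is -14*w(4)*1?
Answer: 35/2 ≈ 17.500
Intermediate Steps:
-14*w(4)*1 = -(-70)/4*1 = -14*(-5/4)*1 = (35/2)*1 = 35/2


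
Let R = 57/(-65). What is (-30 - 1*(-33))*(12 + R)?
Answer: 2169/65 ≈ 33.369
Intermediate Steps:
R = -57/65 (R = 57*(-1/65) = -57/65 ≈ -0.87692)
(-30 - 1*(-33))*(12 + R) = (-30 - 1*(-33))*(12 - 57/65) = (-30 + 33)*(723/65) = 3*(723/65) = 2169/65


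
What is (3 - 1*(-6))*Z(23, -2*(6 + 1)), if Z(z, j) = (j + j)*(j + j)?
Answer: 7056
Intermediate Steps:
Z(z, j) = 4*j² (Z(z, j) = (2*j)*(2*j) = 4*j²)
(3 - 1*(-6))*Z(23, -2*(6 + 1)) = (3 - 1*(-6))*(4*(-2*(6 + 1))²) = (3 + 6)*(4*(-2*7)²) = 9*(4*(-14)²) = 9*(4*196) = 9*784 = 7056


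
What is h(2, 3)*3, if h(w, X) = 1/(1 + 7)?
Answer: 3/8 ≈ 0.37500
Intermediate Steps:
h(w, X) = ⅛ (h(w, X) = 1/8 = ⅛)
h(2, 3)*3 = (⅛)*3 = 3/8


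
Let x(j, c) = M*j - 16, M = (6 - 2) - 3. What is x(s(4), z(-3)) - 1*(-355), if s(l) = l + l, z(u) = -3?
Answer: 347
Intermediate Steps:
M = 1 (M = 4 - 3 = 1)
s(l) = 2*l
x(j, c) = -16 + j (x(j, c) = 1*j - 16 = j - 16 = -16 + j)
x(s(4), z(-3)) - 1*(-355) = (-16 + 2*4) - 1*(-355) = (-16 + 8) + 355 = -8 + 355 = 347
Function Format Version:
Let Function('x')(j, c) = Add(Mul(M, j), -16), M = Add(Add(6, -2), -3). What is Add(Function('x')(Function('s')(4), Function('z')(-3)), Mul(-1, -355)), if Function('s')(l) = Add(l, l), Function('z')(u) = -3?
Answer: 347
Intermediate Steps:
M = 1 (M = Add(4, -3) = 1)
Function('s')(l) = Mul(2, l)
Function('x')(j, c) = Add(-16, j) (Function('x')(j, c) = Add(Mul(1, j), -16) = Add(j, -16) = Add(-16, j))
Add(Function('x')(Function('s')(4), Function('z')(-3)), Mul(-1, -355)) = Add(Add(-16, Mul(2, 4)), Mul(-1, -355)) = Add(Add(-16, 8), 355) = Add(-8, 355) = 347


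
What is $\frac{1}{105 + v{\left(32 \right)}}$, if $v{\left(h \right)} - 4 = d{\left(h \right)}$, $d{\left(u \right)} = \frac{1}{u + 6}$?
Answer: $\frac{38}{4143} \approx 0.0091721$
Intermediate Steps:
$d{\left(u \right)} = \frac{1}{6 + u}$
$v{\left(h \right)} = 4 + \frac{1}{6 + h}$
$\frac{1}{105 + v{\left(32 \right)}} = \frac{1}{105 + \frac{25 + 4 \cdot 32}{6 + 32}} = \frac{1}{105 + \frac{25 + 128}{38}} = \frac{1}{105 + \frac{1}{38} \cdot 153} = \frac{1}{105 + \frac{153}{38}} = \frac{1}{\frac{4143}{38}} = \frac{38}{4143}$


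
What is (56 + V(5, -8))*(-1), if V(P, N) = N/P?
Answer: -272/5 ≈ -54.400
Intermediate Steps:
(56 + V(5, -8))*(-1) = (56 - 8/5)*(-1) = (272/5)*(-1) = -272/5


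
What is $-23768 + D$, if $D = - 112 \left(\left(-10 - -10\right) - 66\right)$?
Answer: $-16376$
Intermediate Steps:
$D = 7392$ ($D = - 112 \left(\left(-10 + 10\right) - 66\right) = - 112 \left(0 - 66\right) = \left(-112\right) \left(-66\right) = 7392$)
$-23768 + D = -23768 + 7392 = -16376$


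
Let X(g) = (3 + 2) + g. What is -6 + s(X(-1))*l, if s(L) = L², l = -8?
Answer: -134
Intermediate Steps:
X(g) = 5 + g
-6 + s(X(-1))*l = -6 + (5 - 1)²*(-8) = -6 + 4²*(-8) = -6 + 16*(-8) = -6 - 128 = -134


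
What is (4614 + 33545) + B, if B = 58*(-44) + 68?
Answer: 35675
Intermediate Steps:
B = -2484 (B = -2552 + 68 = -2484)
(4614 + 33545) + B = (4614 + 33545) - 2484 = 38159 - 2484 = 35675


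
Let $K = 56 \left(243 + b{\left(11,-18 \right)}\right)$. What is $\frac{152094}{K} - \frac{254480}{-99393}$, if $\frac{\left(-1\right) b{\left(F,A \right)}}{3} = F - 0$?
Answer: $\frac{431184851}{27830040} \approx 15.493$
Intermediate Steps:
$b{\left(F,A \right)} = - 3 F$ ($b{\left(F,A \right)} = - 3 \left(F - 0\right) = - 3 \left(F + 0\right) = - 3 F$)
$K = 11760$ ($K = 56 \left(243 - 33\right) = 56 \cdot 210 = 11760$)
$\frac{152094}{K} - \frac{254480}{-99393} = \frac{152094}{11760} - \frac{254480}{-99393} = 152094 \cdot \frac{1}{11760} - - \frac{254480}{99393} = \frac{25349}{1960} + \frac{254480}{99393} = \frac{431184851}{27830040}$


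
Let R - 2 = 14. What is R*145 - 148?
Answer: 2172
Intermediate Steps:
R = 16 (R = 2 + 14 = 16)
R*145 - 148 = 16*145 - 148 = 2320 - 148 = 2172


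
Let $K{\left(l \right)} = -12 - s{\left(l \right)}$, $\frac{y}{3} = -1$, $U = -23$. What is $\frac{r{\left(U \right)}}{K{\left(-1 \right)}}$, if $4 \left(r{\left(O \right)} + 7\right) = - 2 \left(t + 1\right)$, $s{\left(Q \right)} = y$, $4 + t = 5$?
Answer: $\frac{8}{9} \approx 0.88889$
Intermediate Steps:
$t = 1$ ($t = -4 + 5 = 1$)
$y = -3$ ($y = 3 \left(-1\right) = -3$)
$s{\left(Q \right)} = -3$
$r{\left(O \right)} = -8$ ($r{\left(O \right)} = -7 + \frac{\left(-2\right) \left(1 + 1\right)}{4} = -7 + \frac{\left(-2\right) 2}{4} = -7 + \frac{1}{4} \left(-4\right) = -7 - 1 = -8$)
$K{\left(l \right)} = -9$ ($K{\left(l \right)} = -12 - -3 = -12 + 3 = -9$)
$\frac{r{\left(U \right)}}{K{\left(-1 \right)}} = - \frac{8}{-9} = \left(-8\right) \left(- \frac{1}{9}\right) = \frac{8}{9}$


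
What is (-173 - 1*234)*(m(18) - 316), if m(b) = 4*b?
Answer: 99308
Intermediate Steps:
(-173 - 1*234)*(m(18) - 316) = (-173 - 1*234)*(4*18 - 316) = (-173 - 234)*(72 - 316) = -407*(-244) = 99308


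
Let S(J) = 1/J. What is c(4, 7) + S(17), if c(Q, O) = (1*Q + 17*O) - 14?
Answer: 1854/17 ≈ 109.06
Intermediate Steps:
c(Q, O) = -14 + Q + 17*O (c(Q, O) = (Q + 17*O) - 14 = -14 + Q + 17*O)
c(4, 7) + S(17) = (-14 + 4 + 17*7) + 1/17 = (-14 + 4 + 119) + 1/17 = 109 + 1/17 = 1854/17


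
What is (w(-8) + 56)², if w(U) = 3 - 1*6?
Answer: 2809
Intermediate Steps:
w(U) = -3 (w(U) = 3 - 6 = -3)
(w(-8) + 56)² = (-3 + 56)² = 53² = 2809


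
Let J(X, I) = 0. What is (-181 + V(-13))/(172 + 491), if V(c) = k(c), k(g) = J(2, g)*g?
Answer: -181/663 ≈ -0.27300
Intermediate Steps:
k(g) = 0 (k(g) = 0*g = 0)
V(c) = 0
(-181 + V(-13))/(172 + 491) = (-181 + 0)/(172 + 491) = -181/663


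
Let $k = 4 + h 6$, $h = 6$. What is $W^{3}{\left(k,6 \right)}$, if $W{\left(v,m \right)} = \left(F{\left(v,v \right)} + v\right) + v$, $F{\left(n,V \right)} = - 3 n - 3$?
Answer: $-79507$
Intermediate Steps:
$k = 40$ ($k = 4 + 6 \cdot 6 = 4 + 36 = 40$)
$F{\left(n,V \right)} = -3 - 3 n$
$W{\left(v,m \right)} = -3 - v$ ($W{\left(v,m \right)} = \left(\left(-3 - 3 v\right) + v\right) + v = \left(-3 - 2 v\right) + v = -3 - v$)
$W^{3}{\left(k,6 \right)} = \left(-3 - 40\right)^{3} = \left(-43\right)^{3} = -79507$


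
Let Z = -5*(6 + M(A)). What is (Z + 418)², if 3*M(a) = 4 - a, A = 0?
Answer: 1308736/9 ≈ 1.4542e+5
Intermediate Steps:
M(a) = 4/3 - a/3 (M(a) = (4 - a)/3 = 4/3 - a/3)
Z = -110/3 (Z = -5*(6 + (4/3 - ⅓*0)) = -5*(6 + (4/3 + 0)) = -5*(6 + 4/3) = -5*22/3 = -110/3 ≈ -36.667)
(Z + 418)² = (-110/3 + 418)² = (1144/3)² = 1308736/9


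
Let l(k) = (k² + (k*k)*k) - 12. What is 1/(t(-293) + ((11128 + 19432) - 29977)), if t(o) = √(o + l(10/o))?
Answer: 14664640331/8557157180558 - 293*I*√2247857202405/8557157180558 ≈ 0.0017137 - 5.1336e-5*I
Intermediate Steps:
l(k) = -12 + k² + k³ (l(k) = (k² + k²*k) - 12 = (k² + k³) - 12 = -12 + k² + k³)
t(o) = √(-12 + o + 100/o² + 1000/o³) (t(o) = √(o + (-12 + (10/o)² + (10/o)³)) = √(o + (-12 + 100/o² + 1000/o³)) = √(-12 + o + 100/o² + 1000/o³))
1/(t(-293) + ((11128 + 19432) - 29977)) = 1/(√(-12 - 293 + 100/(-293)² + 1000/(-293)³) + ((11128 + 19432) - 29977)) = 1/(√(-12 - 293 + 100*(1/85849) + 1000*(-1/25153757)) + (30560 - 29977)) = 1/(√(-12 - 293 + 100/85849 - 1000/25153757) + 583) = 1/(√(-7671867585/25153757) + 583) = 1/(I*√2247857202405/85849 + 583) = 1/(583 + I*√2247857202405/85849)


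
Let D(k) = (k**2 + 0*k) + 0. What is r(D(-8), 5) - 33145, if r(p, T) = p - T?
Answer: -33086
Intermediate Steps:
D(k) = k**2 (D(k) = (k**2 + 0) + 0 = k**2 + 0 = k**2)
r(D(-8), 5) - 33145 = ((-8)**2 - 1*5) - 33145 = (64 - 5) - 33145 = 59 - 33145 = -33086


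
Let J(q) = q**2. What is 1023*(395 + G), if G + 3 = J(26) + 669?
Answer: 1776951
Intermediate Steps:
G = 1342 (G = -3 + (26**2 + 669) = -3 + (676 + 669) = -3 + 1345 = 1342)
1023*(395 + G) = 1023*(395 + 1342) = 1023*1737 = 1776951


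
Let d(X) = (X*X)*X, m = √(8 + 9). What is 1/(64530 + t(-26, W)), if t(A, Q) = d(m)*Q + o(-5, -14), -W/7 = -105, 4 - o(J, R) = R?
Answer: 7172/168035431 - 4165*√17/504106293 ≈ 8.6158e-6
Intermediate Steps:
o(J, R) = 4 - R
m = √17 ≈ 4.1231
d(X) = X³ (d(X) = X²*X = X³)
W = 735 (W = -7*(-105) = 735)
t(A, Q) = 18 + 17*Q*√17 (t(A, Q) = (√17)³*Q + (4 - 1*(-14)) = (17*√17)*Q + (4 + 14) = 17*Q*√17 + 18 = 18 + 17*Q*√17)
1/(64530 + t(-26, W)) = 1/(64530 + (18 + 17*735*√17)) = 1/(64530 + (18 + 12495*√17)) = 1/(64548 + 12495*√17)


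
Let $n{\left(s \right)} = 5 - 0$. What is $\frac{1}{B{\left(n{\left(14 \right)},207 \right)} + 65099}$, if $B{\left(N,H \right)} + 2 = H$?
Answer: $\frac{1}{65304} \approx 1.5313 \cdot 10^{-5}$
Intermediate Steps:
$n{\left(s \right)} = 5$ ($n{\left(s \right)} = 5 + 0 = 5$)
$B{\left(N,H \right)} = -2 + H$
$\frac{1}{B{\left(n{\left(14 \right)},207 \right)} + 65099} = \frac{1}{\left(-2 + 207\right) + 65099} = \frac{1}{205 + 65099} = \frac{1}{65304}$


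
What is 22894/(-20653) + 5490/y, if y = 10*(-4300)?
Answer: -109782697/88807900 ≈ -1.2362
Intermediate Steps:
y = -43000
22894/(-20653) + 5490/y = 22894/(-20653) + 5490/(-43000) = 22894*(-1/20653) + 5490*(-1/43000) = -22894/20653 - 549/4300 = -109782697/88807900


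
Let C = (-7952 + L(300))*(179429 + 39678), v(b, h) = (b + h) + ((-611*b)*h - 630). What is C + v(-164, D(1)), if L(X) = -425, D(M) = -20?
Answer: -1837464233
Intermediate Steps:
v(b, h) = -630 + b + h - 611*b*h (v(b, h) = (b + h) + (-611*b*h - 630) = (b + h) + (-630 - 611*b*h) = -630 + b + h - 611*b*h)
C = -1835459339 (C = (-7952 - 425)*(179429 + 39678) = -8377*219107 = -1835459339)
C + v(-164, D(1)) = -1835459339 + (-630 - 164 - 20 - 611*(-164)*(-20)) = -1835459339 + (-630 - 164 - 20 - 2004080) = -1835459339 - 2004894 = -1837464233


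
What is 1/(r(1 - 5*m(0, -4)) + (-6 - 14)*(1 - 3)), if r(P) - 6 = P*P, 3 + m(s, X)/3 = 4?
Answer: 1/242 ≈ 0.0041322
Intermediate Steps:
m(s, X) = 3 (m(s, X) = -9 + 3*4 = -9 + 12 = 3)
r(P) = 6 + P**2 (r(P) = 6 + P*P = 6 + P**2)
1/(r(1 - 5*m(0, -4)) + (-6 - 14)*(1 - 3)) = 1/((6 + (1 - 5*3)**2) + (-6 - 14)*(1 - 3)) = 1/((6 + (1 - 15)**2) - 20*(-2)) = 1/((6 + (-14)**2) + 40) = 1/((6 + 196) + 40) = 1/(202 + 40) = 1/242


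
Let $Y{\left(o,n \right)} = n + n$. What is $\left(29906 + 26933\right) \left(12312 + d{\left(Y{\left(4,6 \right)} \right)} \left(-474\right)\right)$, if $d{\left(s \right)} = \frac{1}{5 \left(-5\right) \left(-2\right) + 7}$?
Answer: $\frac{13287253030}{19} \approx 6.9933 \cdot 10^{8}$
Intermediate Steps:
$Y{\left(o,n \right)} = 2 n$
$d{\left(s \right)} = \frac{1}{57}$ ($d{\left(s \right)} = \frac{1}{\left(-25\right) \left(-2\right) + 7} = \frac{1}{50 + 7} = \frac{1}{57}$)
$\left(29906 + 26933\right) \left(12312 + d{\left(Y{\left(4,6 \right)} \right)} \left(-474\right)\right) = \left(29906 + 26933\right) \left(12312 + \frac{1}{57} \left(-474\right)\right) = 56839 \left(12312 - \frac{158}{19}\right) = 56839 \cdot \frac{233770}{19} = \frac{13287253030}{19}$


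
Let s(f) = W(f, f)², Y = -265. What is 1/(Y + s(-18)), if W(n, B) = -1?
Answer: -1/264 ≈ -0.0037879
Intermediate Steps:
s(f) = 1 (s(f) = (-1)² = 1)
1/(Y + s(-18)) = 1/(-265 + 1) = 1/(-264) = -1/264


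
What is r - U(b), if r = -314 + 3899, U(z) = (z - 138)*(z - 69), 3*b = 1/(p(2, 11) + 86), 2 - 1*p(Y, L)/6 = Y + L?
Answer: -21360781/3600 ≈ -5933.5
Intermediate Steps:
p(Y, L) = 12 - 6*L - 6*Y (p(Y, L) = 12 - 6*(Y + L) = 12 - 6*(L + Y) = 12 + (-6*L - 6*Y) = 12 - 6*L - 6*Y)
b = 1/60 (b = 1/(3*((12 - 6*11 - 6*2) + 86)) = 1/(3*((12 - 66 - 12) + 86)) = 1/(3*(-66 + 86)) = (⅓)/20 = (⅓)*(1/20) = 1/60 ≈ 0.016667)
U(z) = (-138 + z)*(-69 + z)
r = 3585
r - U(b) = 3585 - (9522 + (1/60)² - 207*1/60) = 3585 - (9522 + 1/3600 - 69/20) = 3585 - 1*34266781/3600 = 3585 - 34266781/3600 = -21360781/3600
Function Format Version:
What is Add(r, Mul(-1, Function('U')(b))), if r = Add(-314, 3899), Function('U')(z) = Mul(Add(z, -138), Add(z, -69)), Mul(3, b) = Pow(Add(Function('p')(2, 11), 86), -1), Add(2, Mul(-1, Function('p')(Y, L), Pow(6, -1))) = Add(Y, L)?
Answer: Rational(-21360781, 3600) ≈ -5933.5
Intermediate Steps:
Function('p')(Y, L) = Add(12, Mul(-6, L), Mul(-6, Y)) (Function('p')(Y, L) = Add(12, Mul(-6, Add(Y, L))) = Add(12, Mul(-6, Add(L, Y))) = Add(12, Add(Mul(-6, L), Mul(-6, Y))) = Add(12, Mul(-6, L), Mul(-6, Y)))
b = Rational(1, 60) (b = Mul(Rational(1, 3), Pow(Add(Add(12, Mul(-6, 11), Mul(-6, 2)), 86), -1)) = Mul(Rational(1, 3), Pow(Add(Add(12, -66, -12), 86), -1)) = Mul(Rational(1, 3), Pow(Add(-66, 86), -1)) = Mul(Rational(1, 3), Pow(20, -1)) = Mul(Rational(1, 3), Rational(1, 20)) = Rational(1, 60) ≈ 0.016667)
Function('U')(z) = Mul(Add(-138, z), Add(-69, z))
r = 3585
Add(r, Mul(-1, Function('U')(b))) = Add(3585, Mul(-1, Add(9522, Pow(Rational(1, 60), 2), Mul(-207, Rational(1, 60))))) = Add(3585, Mul(-1, Add(9522, Rational(1, 3600), Rational(-69, 20)))) = Add(3585, Mul(-1, Rational(34266781, 3600))) = Add(3585, Rational(-34266781, 3600)) = Rational(-21360781, 3600)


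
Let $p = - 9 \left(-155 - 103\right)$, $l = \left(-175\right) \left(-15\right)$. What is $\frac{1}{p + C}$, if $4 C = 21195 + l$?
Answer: $\frac{1}{8277} \approx 0.00012082$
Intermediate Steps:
$l = 2625$
$C = 5955$ ($C = \frac{21195 + 2625}{4} = \frac{1}{4} \cdot 23820 = 5955$)
$p = 2322$ ($p = \left(-9\right) \left(-258\right) = 2322$)
$\frac{1}{p + C} = \frac{1}{2322 + 5955} = \frac{1}{8277}$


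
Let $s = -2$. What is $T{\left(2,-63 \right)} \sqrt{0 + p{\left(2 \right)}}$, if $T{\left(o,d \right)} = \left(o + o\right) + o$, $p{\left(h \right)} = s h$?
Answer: $12 i \approx 12.0 i$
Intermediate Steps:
$p{\left(h \right)} = - 2 h$
$T{\left(o,d \right)} = 3 o$ ($T{\left(o,d \right)} = 2 o + o = 3 o$)
$T{\left(2,-63 \right)} \sqrt{0 + p{\left(2 \right)}} = 3 \cdot 2 \sqrt{0 - 4} = 6 \sqrt{0 - 4} = 6 \sqrt{-4} = 6 \cdot 2 i = 12 i$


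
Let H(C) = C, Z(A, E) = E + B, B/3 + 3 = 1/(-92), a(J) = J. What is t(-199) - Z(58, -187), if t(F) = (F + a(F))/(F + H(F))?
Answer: 18127/92 ≈ 197.03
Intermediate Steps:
B = -831/92 (B = -9 + 3/(-92) = -9 + 3*(-1/92) = -9 - 3/92 = -831/92 ≈ -9.0326)
Z(A, E) = -831/92 + E (Z(A, E) = E - 831/92 = -831/92 + E)
t(F) = 1 (t(F) = (F + F)/(F + F) = (2*F)/((2*F)) = (2*F)*(1/(2*F)) = 1)
t(-199) - Z(58, -187) = 1 - (-831/92 - 187) = 1 - 1*(-18035/92) = 1 + 18035/92 = 18127/92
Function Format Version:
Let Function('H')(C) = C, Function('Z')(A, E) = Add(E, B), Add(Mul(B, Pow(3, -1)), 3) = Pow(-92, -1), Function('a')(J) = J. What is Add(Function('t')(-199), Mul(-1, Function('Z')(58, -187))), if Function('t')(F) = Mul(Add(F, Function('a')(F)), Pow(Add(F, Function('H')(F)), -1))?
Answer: Rational(18127, 92) ≈ 197.03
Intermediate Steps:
B = Rational(-831, 92) (B = Add(-9, Mul(3, Pow(-92, -1))) = Add(-9, Mul(3, Rational(-1, 92))) = Add(-9, Rational(-3, 92)) = Rational(-831, 92) ≈ -9.0326)
Function('Z')(A, E) = Add(Rational(-831, 92), E) (Function('Z')(A, E) = Add(E, Rational(-831, 92)) = Add(Rational(-831, 92), E))
Function('t')(F) = 1 (Function('t')(F) = Mul(Add(F, F), Pow(Add(F, F), -1)) = Mul(Mul(2, F), Pow(Mul(2, F), -1)) = Mul(Mul(2, F), Mul(Rational(1, 2), Pow(F, -1))) = 1)
Add(Function('t')(-199), Mul(-1, Function('Z')(58, -187))) = Add(1, Mul(-1, Add(Rational(-831, 92), -187))) = Add(1, Mul(-1, Rational(-18035, 92))) = Add(1, Rational(18035, 92)) = Rational(18127, 92)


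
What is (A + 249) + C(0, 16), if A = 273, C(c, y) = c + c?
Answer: 522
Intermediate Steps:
C(c, y) = 2*c
(A + 249) + C(0, 16) = (273 + 249) + 2*0 = 522 + 0 = 522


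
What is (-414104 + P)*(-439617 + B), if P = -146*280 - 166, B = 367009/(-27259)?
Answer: 5454466082481800/27259 ≈ 2.0010e+11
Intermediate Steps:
B = -367009/27259 (B = 367009*(-1/27259) = -367009/27259 ≈ -13.464)
P = -41046 (P = -40880 - 166 = -41046)
(-414104 + P)*(-439617 + B) = (-414104 - 41046)*(-439617 - 367009/27259) = -455150*(-11983886812/27259) = 5454466082481800/27259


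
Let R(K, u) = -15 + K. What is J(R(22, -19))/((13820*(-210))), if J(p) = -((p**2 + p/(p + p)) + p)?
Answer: 113/5804400 ≈ 1.9468e-5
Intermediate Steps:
J(p) = -1/2 - p - p**2 (J(p) = -((p**2 + p/((2*p))) + p) = -((p**2 + (1/(2*p))*p) + p) = -((p**2 + 1/2) + p) = -((1/2 + p**2) + p) = -(1/2 + p + p**2) = -1/2 - p - p**2)
J(R(22, -19))/((13820*(-210))) = (-1/2 - (-15 + 22) - (-15 + 22)**2)/((13820*(-210))) = (-1/2 - 1*7 - 1*7**2)/(-2902200) = (-1/2 - 7 - 1*49)*(-1/2902200) = (-1/2 - 7 - 49)*(-1/2902200) = -113/2*(-1/2902200) = 113/5804400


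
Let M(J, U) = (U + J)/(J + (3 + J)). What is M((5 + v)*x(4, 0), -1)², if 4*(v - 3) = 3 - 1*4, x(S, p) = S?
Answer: 36/169 ≈ 0.21302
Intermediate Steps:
v = 11/4 (v = 3 + (3 - 1*4)/4 = 3 + (3 - 4)/4 = 3 + (¼)*(-1) = 3 - ¼ = 11/4 ≈ 2.7500)
M(J, U) = (J + U)/(3 + 2*J)
M((5 + v)*x(4, 0), -1)² = (((5 + 11/4)*4 - 1)/(3 + 2*((5 + 11/4)*4)))² = (((31/4)*4 - 1)/(3 + 2*((31/4)*4)))² = ((31 - 1)/(3 + 2*31))² = (30/(3 + 62))² = (30/65)² = ((1/65)*30)² = (6/13)² = 36/169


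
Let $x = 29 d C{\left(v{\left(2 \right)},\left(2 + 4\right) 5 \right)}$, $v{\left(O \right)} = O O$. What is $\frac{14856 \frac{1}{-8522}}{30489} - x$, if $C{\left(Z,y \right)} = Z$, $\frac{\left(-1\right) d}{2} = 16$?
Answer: $\frac{160746461140}{43304543} \approx 3712.0$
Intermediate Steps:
$v{\left(O \right)} = O^{2}$
$d = -32$ ($d = \left(-2\right) 16 = -32$)
$x = -3712$ ($x = 29 \left(-32\right) 2^{2} = \left(-928\right) 4 = -3712$)
$\frac{14856 \frac{1}{-8522}}{30489} - x = \frac{14856 \frac{1}{-8522}}{30489} - -3712 = 14856 \left(- \frac{1}{8522}\right) \frac{1}{30489} + 3712 = \left(- \frac{7428}{4261}\right) \frac{1}{30489} + 3712 = - \frac{2476}{43304543} + 3712 = \frac{160746461140}{43304543}$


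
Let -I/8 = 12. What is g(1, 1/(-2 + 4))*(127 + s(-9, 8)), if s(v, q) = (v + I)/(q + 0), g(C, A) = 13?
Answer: 11843/8 ≈ 1480.4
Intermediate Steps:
I = -96 (I = -8*12 = -96)
s(v, q) = (-96 + v)/q (s(v, q) = (v - 96)/(q + 0) = (-96 + v)/q)
g(1, 1/(-2 + 4))*(127 + s(-9, 8)) = 13*(127 + (-96 - 9)/8) = 13*(127 + (⅛)*(-105)) = 13*(127 - 105/8) = 13*(911/8) = 11843/8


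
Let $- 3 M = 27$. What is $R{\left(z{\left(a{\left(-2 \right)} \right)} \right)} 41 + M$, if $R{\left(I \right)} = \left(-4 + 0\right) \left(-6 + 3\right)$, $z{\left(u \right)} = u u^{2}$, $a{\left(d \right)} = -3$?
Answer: $483$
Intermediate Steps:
$M = -9$ ($M = \left(- \frac{1}{3}\right) 27 = -9$)
$z{\left(u \right)} = u^{3}$
$R{\left(I \right)} = 12$ ($R{\left(I \right)} = \left(-4\right) \left(-3\right) = 12$)
$R{\left(z{\left(a{\left(-2 \right)} \right)} \right)} 41 + M = 12 \cdot 41 - 9 = 492 - 9 = 483$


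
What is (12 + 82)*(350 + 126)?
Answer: 44744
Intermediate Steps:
(12 + 82)*(350 + 126) = 94*476 = 44744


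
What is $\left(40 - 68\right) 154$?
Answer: $-4312$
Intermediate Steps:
$\left(40 - 68\right) 154 = \left(-28\right) 154 = -4312$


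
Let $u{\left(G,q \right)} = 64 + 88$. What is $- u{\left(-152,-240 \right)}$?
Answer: $-152$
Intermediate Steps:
$u{\left(G,q \right)} = 152$
$- u{\left(-152,-240 \right)} = \left(-1\right) 152 = -152$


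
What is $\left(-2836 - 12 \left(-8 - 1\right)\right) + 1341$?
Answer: $-1387$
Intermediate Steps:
$\left(-2836 - 12 \left(-8 - 1\right)\right) + 1341 = \left(-2836 - -108\right) + 1341 = \left(-2836 + 108\right) + 1341 = -2728 + 1341 = -1387$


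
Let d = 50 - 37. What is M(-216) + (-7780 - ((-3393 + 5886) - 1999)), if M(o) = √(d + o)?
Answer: -8274 + I*√203 ≈ -8274.0 + 14.248*I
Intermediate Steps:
d = 13
M(o) = √(13 + o)
M(-216) + (-7780 - ((-3393 + 5886) - 1999)) = √(13 - 216) + (-7780 - ((-3393 + 5886) - 1999)) = √(-203) + (-7780 - (2493 - 1999)) = I*√203 + (-7780 - 1*494) = I*√203 + (-7780 - 494) = I*√203 - 8274 = -8274 + I*√203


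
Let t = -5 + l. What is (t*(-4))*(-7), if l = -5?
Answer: -280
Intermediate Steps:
t = -10 (t = -5 - 5 = -10)
(t*(-4))*(-7) = -10*(-4)*(-7) = 40*(-7) = -280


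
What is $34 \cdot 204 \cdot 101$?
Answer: $700536$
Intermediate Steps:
$34 \cdot 204 \cdot 101 = 6936 \cdot 101 = 700536$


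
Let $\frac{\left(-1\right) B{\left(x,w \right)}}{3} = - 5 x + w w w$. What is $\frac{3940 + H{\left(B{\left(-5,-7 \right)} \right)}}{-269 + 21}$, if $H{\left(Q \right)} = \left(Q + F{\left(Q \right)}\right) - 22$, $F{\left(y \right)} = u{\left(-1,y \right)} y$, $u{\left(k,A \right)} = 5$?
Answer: $- \frac{4821}{124} \approx -38.879$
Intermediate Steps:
$B{\left(x,w \right)} = - 3 w^{3} + 15 x$ ($B{\left(x,w \right)} = - 3 \left(- 5 x + w w w\right) = - 3 \left(- 5 x + w^{2} w\right) = - 3 \left(- 5 x + w^{3}\right) = - 3 \left(w^{3} - 5 x\right) = - 3 w^{3} + 15 x$)
$F{\left(y \right)} = 5 y$
$H{\left(Q \right)} = -22 + 6 Q$ ($H{\left(Q \right)} = \left(Q + 5 Q\right) - 22 = 6 Q - 22 = -22 + 6 Q$)
$\frac{3940 + H{\left(B{\left(-5,-7 \right)} \right)}}{-269 + 21} = \frac{3940 - \left(22 - 6 \left(- 3 \left(-7\right)^{3} + 15 \left(-5\right)\right)\right)}{-269 + 21} = \frac{3940 - \left(22 - 6 \left(\left(-3\right) \left(-343\right) - 75\right)\right)}{-248} = \left(3940 - \left(22 - 6 \left(1029 - 75\right)\right)\right) \left(- \frac{1}{248}\right) = \left(3940 + \left(-22 + 6 \cdot 954\right)\right) \left(- \frac{1}{248}\right) = \left(3940 + \left(-22 + 5724\right)\right) \left(- \frac{1}{248}\right) = \left(3940 + 5702\right) \left(- \frac{1}{248}\right) = 9642 \left(- \frac{1}{248}\right) = - \frac{4821}{124}$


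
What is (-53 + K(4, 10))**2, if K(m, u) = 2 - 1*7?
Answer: 3364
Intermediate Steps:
K(m, u) = -5 (K(m, u) = 2 - 7 = -5)
(-53 + K(4, 10))**2 = (-53 - 5)**2 = (-58)**2 = 3364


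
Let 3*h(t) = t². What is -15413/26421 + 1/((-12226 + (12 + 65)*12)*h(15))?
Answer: -4354951957/7465253550 ≈ -0.58336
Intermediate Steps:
h(t) = t²/3
-15413/26421 + 1/((-12226 + (12 + 65)*12)*h(15)) = -15413/26421 + 1/((-12226 + (12 + 65)*12)*(((⅓)*15²))) = -15413*1/26421 + 1/((-12226 + 77*12)*(((⅓)*225))) = -15413/26421 + 1/((-12226 + 924)*75) = -15413/26421 + (1/75)/(-11302) = -15413/26421 - 1/11302*1/75 = -15413/26421 - 1/847650 = -4354951957/7465253550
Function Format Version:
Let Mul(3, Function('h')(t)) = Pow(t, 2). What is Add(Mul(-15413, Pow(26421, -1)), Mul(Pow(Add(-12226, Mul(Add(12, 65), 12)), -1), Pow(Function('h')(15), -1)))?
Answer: Rational(-4354951957, 7465253550) ≈ -0.58336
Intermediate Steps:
Function('h')(t) = Mul(Rational(1, 3), Pow(t, 2))
Add(Mul(-15413, Pow(26421, -1)), Mul(Pow(Add(-12226, Mul(Add(12, 65), 12)), -1), Pow(Function('h')(15), -1))) = Add(Mul(-15413, Pow(26421, -1)), Mul(Pow(Add(-12226, Mul(Add(12, 65), 12)), -1), Pow(Mul(Rational(1, 3), Pow(15, 2)), -1))) = Add(Mul(-15413, Rational(1, 26421)), Mul(Pow(Add(-12226, Mul(77, 12)), -1), Pow(Mul(Rational(1, 3), 225), -1))) = Add(Rational(-15413, 26421), Mul(Pow(Add(-12226, 924), -1), Pow(75, -1))) = Add(Rational(-15413, 26421), Mul(Pow(-11302, -1), Rational(1, 75))) = Add(Rational(-15413, 26421), Mul(Rational(-1, 11302), Rational(1, 75))) = Add(Rational(-15413, 26421), Rational(-1, 847650)) = Rational(-4354951957, 7465253550)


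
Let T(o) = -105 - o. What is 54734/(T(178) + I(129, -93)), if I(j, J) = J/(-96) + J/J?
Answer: -1751488/8993 ≈ -194.76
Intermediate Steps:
I(j, J) = 1 - J/96 (I(j, J) = J*(-1/96) + 1 = -J/96 + 1 = 1 - J/96)
54734/(T(178) + I(129, -93)) = 54734/((-105 - 1*178) + (1 - 1/96*(-93))) = 54734/((-105 - 178) + (1 + 31/32)) = 54734/(-283 + 63/32) = 54734/(-8993/32) = 54734*(-32/8993) = -1751488/8993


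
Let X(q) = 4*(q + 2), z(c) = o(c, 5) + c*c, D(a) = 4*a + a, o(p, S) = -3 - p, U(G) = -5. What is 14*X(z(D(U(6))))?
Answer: 36344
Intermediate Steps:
D(a) = 5*a
z(c) = -3 + c² - c (z(c) = (-3 - c) + c*c = (-3 - c) + c² = -3 + c² - c)
X(q) = 8 + 4*q (X(q) = 4*(2 + q) = 8 + 4*q)
14*X(z(D(U(6)))) = 14*(8 + 4*(-3 + (5*(-5))² - 5*(-5))) = 14*(8 + 4*(-3 + (-25)² - 1*(-25))) = 14*(8 + 4*(-3 + 625 + 25)) = 14*(8 + 4*647) = 14*(8 + 2588) = 14*2596 = 36344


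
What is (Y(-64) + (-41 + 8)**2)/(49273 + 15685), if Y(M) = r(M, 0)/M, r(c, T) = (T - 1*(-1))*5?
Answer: 69691/4157312 ≈ 0.016763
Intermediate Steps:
r(c, T) = 5 + 5*T (r(c, T) = (T + 1)*5 = (1 + T)*5 = 5 + 5*T)
Y(M) = 5/M (Y(M) = (5 + 5*0)/M = (5 + 0)/M = 5/M)
(Y(-64) + (-41 + 8)**2)/(49273 + 15685) = (5/(-64) + (-41 + 8)**2)/(49273 + 15685) = (5*(-1/64) + (-33)**2)/64958 = (-5/64 + 1089)*(1/64958) = (69691/64)*(1/64958) = 69691/4157312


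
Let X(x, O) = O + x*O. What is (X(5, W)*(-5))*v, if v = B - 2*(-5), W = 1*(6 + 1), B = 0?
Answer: -2100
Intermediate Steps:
W = 7 (W = 1*7 = 7)
X(x, O) = O + O*x
v = 10 (v = 0 - 2*(-5) = 0 + 10 = 10)
(X(5, W)*(-5))*v = ((7*(1 + 5))*(-5))*10 = ((7*6)*(-5))*10 = (42*(-5))*10 = -210*10 = -2100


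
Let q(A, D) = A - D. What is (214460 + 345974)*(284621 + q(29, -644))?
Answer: 159888457596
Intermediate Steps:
(214460 + 345974)*(284621 + q(29, -644)) = (214460 + 345974)*(284621 + (29 - 1*(-644))) = 560434*(284621 + (29 + 644)) = 560434*(284621 + 673) = 560434*285294 = 159888457596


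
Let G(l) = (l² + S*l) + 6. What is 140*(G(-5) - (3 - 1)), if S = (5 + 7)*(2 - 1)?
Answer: -4340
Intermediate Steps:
S = 12 (S = 12*1 = 12)
G(l) = 6 + l² + 12*l (G(l) = (l² + 12*l) + 6 = 6 + l² + 12*l)
140*(G(-5) - (3 - 1)) = 140*((6 + (-5)² + 12*(-5)) - (3 - 1)) = 140*((6 + 25 - 60) - 1*2) = 140*(-29 - 2) = 140*(-31) = -4340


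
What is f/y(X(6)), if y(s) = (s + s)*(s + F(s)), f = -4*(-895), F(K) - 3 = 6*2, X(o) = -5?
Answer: -179/5 ≈ -35.800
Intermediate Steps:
F(K) = 15 (F(K) = 3 + 6*2 = 3 + 12 = 15)
f = 3580
y(s) = 2*s*(15 + s) (y(s) = (s + s)*(s + 15) = (2*s)*(15 + s) = 2*s*(15 + s))
f/y(X(6)) = 3580/((2*(-5)*(15 - 5))) = 3580/((2*(-5)*10)) = 3580/(-100) = 3580*(-1/100) = -179/5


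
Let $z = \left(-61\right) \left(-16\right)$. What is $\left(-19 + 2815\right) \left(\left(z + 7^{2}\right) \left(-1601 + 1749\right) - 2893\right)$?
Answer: $416064372$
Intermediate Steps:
$z = 976$
$\left(-19 + 2815\right) \left(\left(z + 7^{2}\right) \left(-1601 + 1749\right) - 2893\right) = \left(-19 + 2815\right) \left(\left(976 + 7^{2}\right) \left(-1601 + 1749\right) - 2893\right) = 2796 \left(\left(976 + 49\right) 148 - 2893\right) = 2796 \left(1025 \cdot 148 - 2893\right) = 2796 \left(151700 - 2893\right) = 2796 \cdot 148807 = 416064372$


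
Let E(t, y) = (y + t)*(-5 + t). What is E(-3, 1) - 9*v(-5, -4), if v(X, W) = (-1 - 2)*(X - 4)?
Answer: -227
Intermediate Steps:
v(X, W) = 12 - 3*X (v(X, W) = -3*(-4 + X) = 12 - 3*X)
E(t, y) = (-5 + t)*(t + y) (E(t, y) = (t + y)*(-5 + t) = (-5 + t)*(t + y))
E(-3, 1) - 9*v(-5, -4) = ((-3)² - 5*(-3) - 5*1 - 3*1) - 9*(12 - 3*(-5)) = (9 + 15 - 5 - 3) - 9*(12 + 15) = 16 - 9*27 = 16 - 243 = -227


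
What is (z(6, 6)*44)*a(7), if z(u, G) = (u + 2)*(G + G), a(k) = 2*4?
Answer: 33792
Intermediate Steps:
a(k) = 8
z(u, G) = 2*G*(2 + u) (z(u, G) = (2 + u)*(2*G) = 2*G*(2 + u))
(z(6, 6)*44)*a(7) = ((2*6*(2 + 6))*44)*8 = ((2*6*8)*44)*8 = (96*44)*8 = 4224*8 = 33792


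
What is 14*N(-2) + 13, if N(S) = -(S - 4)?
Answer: 97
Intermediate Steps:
N(S) = 4 - S (N(S) = -(-4 + S) = 4 - S)
14*N(-2) + 13 = 14*(4 - 1*(-2)) + 13 = 14*(4 + 2) + 13 = 14*6 + 13 = 84 + 13 = 97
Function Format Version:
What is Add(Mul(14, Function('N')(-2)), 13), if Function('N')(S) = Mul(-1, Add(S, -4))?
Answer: 97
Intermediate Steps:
Function('N')(S) = Add(4, Mul(-1, S)) (Function('N')(S) = Mul(-1, Add(-4, S)) = Add(4, Mul(-1, S)))
Add(Mul(14, Function('N')(-2)), 13) = Add(Mul(14, Add(4, Mul(-1, -2))), 13) = Add(Mul(14, Add(4, 2)), 13) = Add(Mul(14, 6), 13) = Add(84, 13) = 97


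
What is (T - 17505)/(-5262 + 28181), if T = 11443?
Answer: -6062/22919 ≈ -0.26450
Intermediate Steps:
(T - 17505)/(-5262 + 28181) = (11443 - 17505)/(-5262 + 28181) = -6062/22919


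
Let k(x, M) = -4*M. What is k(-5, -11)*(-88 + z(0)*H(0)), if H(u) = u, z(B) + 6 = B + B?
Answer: -3872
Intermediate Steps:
z(B) = -6 + 2*B (z(B) = -6 + (B + B) = -6 + 2*B)
k(-5, -11)*(-88 + z(0)*H(0)) = (-4*(-11))*(-88 + (-6 + 2*0)*0) = 44*(-88 + (-6 + 0)*0) = 44*(-88 - 6*0) = 44*(-88 + 0) = 44*(-88) = -3872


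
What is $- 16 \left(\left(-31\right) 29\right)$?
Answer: $14384$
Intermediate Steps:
$- 16 \left(\left(-31\right) 29\right) = \left(-16\right) \left(-899\right) = 14384$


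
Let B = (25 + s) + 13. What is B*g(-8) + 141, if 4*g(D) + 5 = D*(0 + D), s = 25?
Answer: 4281/4 ≈ 1070.3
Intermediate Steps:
g(D) = -5/4 + D²/4 (g(D) = -5/4 + (D*(0 + D))/4 = -5/4 + (D*D)/4 = -5/4 + D²/4)
B = 63 (B = (25 + 25) + 13 = 50 + 13 = 63)
B*g(-8) + 141 = 63*(-5/4 + (¼)*(-8)²) + 141 = 63*(-5/4 + (¼)*64) + 141 = 63*(-5/4 + 16) + 141 = 63*(59/4) + 141 = 3717/4 + 141 = 4281/4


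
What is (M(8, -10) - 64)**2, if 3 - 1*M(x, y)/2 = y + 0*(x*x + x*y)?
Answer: 1444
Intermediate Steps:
M(x, y) = 6 - 2*y (M(x, y) = 6 - 2*(y + 0*(x*x + x*y)) = 6 - 2*(y + 0*(x**2 + x*y)) = 6 - 2*(y + 0) = 6 - 2*y)
(M(8, -10) - 64)**2 = ((6 - 2*(-10)) - 64)**2 = ((6 + 20) - 64)**2 = (26 - 64)**2 = (-38)**2 = 1444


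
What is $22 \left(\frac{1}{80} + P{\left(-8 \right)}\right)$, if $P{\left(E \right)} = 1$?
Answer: $\frac{891}{40} \approx 22.275$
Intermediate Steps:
$22 \left(\frac{1}{80} + P{\left(-8 \right)}\right) = 22 \left(\frac{1}{80} + 1\right) = 22 \cdot \frac{81}{80} = \frac{891}{40}$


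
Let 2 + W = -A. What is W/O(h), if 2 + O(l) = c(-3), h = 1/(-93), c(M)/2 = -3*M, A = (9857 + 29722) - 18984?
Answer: -20597/16 ≈ -1287.3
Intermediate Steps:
A = 20595 (A = 39579 - 18984 = 20595)
c(M) = -6*M (c(M) = 2*(-3*M) = -6*M)
W = -20597 (W = -2 - 1*20595 = -2 - 20595 = -20597)
h = -1/93 ≈ -0.010753
O(l) = 16 (O(l) = -2 - 6*(-3) = -2 + 18 = 16)
W/O(h) = -20597/16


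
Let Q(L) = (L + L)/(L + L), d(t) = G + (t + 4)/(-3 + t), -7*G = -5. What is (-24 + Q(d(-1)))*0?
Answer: 0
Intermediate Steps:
G = 5/7 (G = -⅐*(-5) = 5/7 ≈ 0.71429)
d(t) = 5/7 + (4 + t)/(-3 + t) (d(t) = 5/7 + (t + 4)/(-3 + t) = 5/7 + (4 + t)/(-3 + t))
Q(L) = 1 (Q(L) = (2*L)/((2*L)) = (2*L)*(1/(2*L)) = 1)
(-24 + Q(d(-1)))*0 = (-24 + 1)*0 = -23*0 = 0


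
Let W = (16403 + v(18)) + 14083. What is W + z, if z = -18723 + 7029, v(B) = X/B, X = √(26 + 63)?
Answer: 18792 + √89/18 ≈ 18793.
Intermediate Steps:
X = √89 ≈ 9.4340
v(B) = √89/B
W = 30486 + √89/18 (W = (16403 + √89/18) + 14083 = 30486 + √89/18 ≈ 30487.)
z = -11694
W + z = (30486 + √89/18) - 11694 = 18792 + √89/18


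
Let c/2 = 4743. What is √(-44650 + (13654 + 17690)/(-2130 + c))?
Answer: I*√16776484694/613 ≈ 211.3*I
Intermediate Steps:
c = 9486 (c = 2*4743 = 9486)
√(-44650 + (13654 + 17690)/(-2130 + c)) = √(-44650 + (13654 + 17690)/(-2130 + 9486)) = √(-44650 + 31344/7356) = √(-44650 + 31344*(1/7356)) = √(-44650 + 2612/613) = √(-27367838/613) = I*√16776484694/613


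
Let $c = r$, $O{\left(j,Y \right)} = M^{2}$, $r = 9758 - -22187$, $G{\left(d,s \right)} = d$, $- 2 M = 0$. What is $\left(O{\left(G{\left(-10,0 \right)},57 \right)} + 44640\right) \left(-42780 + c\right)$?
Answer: $-483674400$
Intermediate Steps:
$M = 0$ ($M = \left(- \frac{1}{2}\right) 0 = 0$)
$r = 31945$ ($r = 9758 + 22187 = 31945$)
$O{\left(j,Y \right)} = 0$ ($O{\left(j,Y \right)} = 0^{2} = 0$)
$c = 31945$
$\left(O{\left(G{\left(-10,0 \right)},57 \right)} + 44640\right) \left(-42780 + c\right) = \left(0 + 44640\right) \left(-42780 + 31945\right) = 44640 \left(-10835\right) = -483674400$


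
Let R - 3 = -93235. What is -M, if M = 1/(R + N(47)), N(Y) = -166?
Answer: 1/93398 ≈ 1.0707e-5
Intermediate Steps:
R = -93232 (R = 3 - 93235 = -93232)
M = -1/93398 (M = 1/(-93232 - 166) = 1/(-93398) = -1/93398 ≈ -1.0707e-5)
-M = -1*(-1/93398) = 1/93398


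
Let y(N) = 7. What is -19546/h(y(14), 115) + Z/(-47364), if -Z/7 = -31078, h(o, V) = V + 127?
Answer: -244605719/2865522 ≈ -85.362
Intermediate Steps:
h(o, V) = 127 + V
Z = 217546 (Z = -7*(-31078) = 217546)
-19546/h(y(14), 115) + Z/(-47364) = -19546/(127 + 115) + 217546/(-47364) = -19546/242 + 217546*(-1/47364) = -19546*1/242 - 108773/23682 = -9773/121 - 108773/23682 = -244605719/2865522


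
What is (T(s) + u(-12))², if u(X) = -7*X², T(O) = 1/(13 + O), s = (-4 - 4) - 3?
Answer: 4060225/4 ≈ 1.0151e+6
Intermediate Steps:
s = -11 (s = -8 - 3 = -11)
(T(s) + u(-12))² = (1/(13 - 11) - 7*(-12)²)² = (1/2 - 7*144)² = (½ - 1008)² = (-2015/2)² = 4060225/4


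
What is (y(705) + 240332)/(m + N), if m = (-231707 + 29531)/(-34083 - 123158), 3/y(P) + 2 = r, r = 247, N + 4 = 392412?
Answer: 188950229687/308514142520 ≈ 0.61245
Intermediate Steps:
N = 392408 (N = -4 + 392412 = 392408)
y(P) = 3/245 (y(P) = 3/(-2 + 247) = 3/245)
m = 202176/157241 (m = -202176/(-157241) = -202176*(-1/157241) = 202176/157241 ≈ 1.2858)
(y(705) + 240332)/(m + N) = (3/245 + 240332)/(202176/157241 + 392408) = 58881343/(245*(61702828504/157241)) = (58881343/245)*(157241/61702828504) = 188950229687/308514142520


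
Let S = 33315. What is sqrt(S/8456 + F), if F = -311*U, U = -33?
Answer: sqrt(183531651702)/4228 ≈ 101.33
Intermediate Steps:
F = 10263 (F = -311*(-33) = 10263)
sqrt(S/8456 + F) = sqrt(33315/8456 + 10263) = sqrt(86817243/8456) = sqrt(183531651702)/4228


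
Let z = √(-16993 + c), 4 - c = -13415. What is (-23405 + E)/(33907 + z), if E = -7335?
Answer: -1042301180/1149688223 + 30740*I*√3574/1149688223 ≈ -0.90659 + 0.0015985*I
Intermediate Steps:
c = 13419 (c = 4 - 1*(-13415) = 4 + 13415 = 13419)
z = I*√3574 (z = √(-16993 + 13419) = √(-3574) = I*√3574 ≈ 59.783*I)
(-23405 + E)/(33907 + z) = (-23405 - 7335)/(33907 + I*√3574) = -30740/(33907 + I*√3574)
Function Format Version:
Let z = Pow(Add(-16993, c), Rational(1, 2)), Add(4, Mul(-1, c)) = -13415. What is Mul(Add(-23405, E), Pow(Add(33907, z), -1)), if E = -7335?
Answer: Add(Rational(-1042301180, 1149688223), Mul(Rational(30740, 1149688223), I, Pow(3574, Rational(1, 2)))) ≈ Add(-0.90659, Mul(0.0015985, I))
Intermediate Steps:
c = 13419 (c = Add(4, Mul(-1, -13415)) = Add(4, 13415) = 13419)
z = Mul(I, Pow(3574, Rational(1, 2))) (z = Pow(Add(-16993, 13419), Rational(1, 2)) = Pow(-3574, Rational(1, 2)) = Mul(I, Pow(3574, Rational(1, 2))) ≈ Mul(59.783, I))
Mul(Add(-23405, E), Pow(Add(33907, z), -1)) = Mul(Add(-23405, -7335), Pow(Add(33907, Mul(I, Pow(3574, Rational(1, 2)))), -1)) = Mul(-30740, Pow(Add(33907, Mul(I, Pow(3574, Rational(1, 2)))), -1))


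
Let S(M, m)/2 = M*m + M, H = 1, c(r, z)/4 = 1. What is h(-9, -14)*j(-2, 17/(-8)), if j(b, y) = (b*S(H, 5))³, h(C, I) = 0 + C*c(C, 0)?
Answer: 497664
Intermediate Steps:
c(r, z) = 4 (c(r, z) = 4*1 = 4)
S(M, m) = 2*M + 2*M*m (S(M, m) = 2*(M*m + M) = 2*(M + M*m) = 2*M + 2*M*m)
h(C, I) = 4*C (h(C, I) = 0 + C*4 = 0 + 4*C = 4*C)
j(b, y) = 1728*b³ (j(b, y) = (b*(2*1*(1 + 5)))³ = (b*(2*1*6))³ = (b*12)³ = (12*b)³ = 1728*b³)
h(-9, -14)*j(-2, 17/(-8)) = (4*(-9))*(1728*(-2)³) = -62208*(-8) = -36*(-13824) = 497664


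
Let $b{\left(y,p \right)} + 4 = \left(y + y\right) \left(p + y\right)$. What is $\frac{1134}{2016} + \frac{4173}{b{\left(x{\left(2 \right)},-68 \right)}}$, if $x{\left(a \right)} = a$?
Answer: $- \frac{16089}{1072} \approx -15.008$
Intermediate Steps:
$b{\left(y,p \right)} = -4 + 2 y \left(p + y\right)$ ($b{\left(y,p \right)} = -4 + \left(y + y\right) \left(p + y\right) = -4 + 2 y \left(p + y\right)$)
$\frac{1134}{2016} + \frac{4173}{b{\left(x{\left(2 \right)},-68 \right)}} = \frac{1134}{2016} + \frac{4173}{-4 + 2 \cdot 2^{2} + 2 \left(-68\right) 2} = 1134 \cdot \frac{1}{2016} + \frac{4173}{-4 + 2 \cdot 4 - 272} = \frac{9}{16} + \frac{4173}{-4 + 8 - 272} = \frac{9}{16} + \frac{4173}{-268} = \frac{9}{16} + 4173 \left(- \frac{1}{268}\right) = \frac{9}{16} - \frac{4173}{268} = - \frac{16089}{1072}$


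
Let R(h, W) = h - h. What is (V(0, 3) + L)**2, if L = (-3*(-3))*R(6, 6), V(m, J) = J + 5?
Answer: 64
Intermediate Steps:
R(h, W) = 0
V(m, J) = 5 + J
L = 0 (L = -3*(-3)*0 = 9*0 = 0)
(V(0, 3) + L)**2 = ((5 + 3) + 0)**2 = (8 + 0)**2 = 8**2 = 64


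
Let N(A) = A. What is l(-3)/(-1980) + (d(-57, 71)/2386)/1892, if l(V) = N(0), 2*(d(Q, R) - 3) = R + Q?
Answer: 5/2257156 ≈ 2.2152e-6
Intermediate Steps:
d(Q, R) = 3 + Q/2 + R/2 (d(Q, R) = 3 + (R + Q)/2 = 3 + (Q + R)/2 = 3 + (Q/2 + R/2) = 3 + Q/2 + R/2)
l(V) = 0
l(-3)/(-1980) + (d(-57, 71)/2386)/1892 = 0/(-1980) + ((3 + (½)*(-57) + (½)*71)/2386)/1892 = 0*(-1/1980) + ((3 - 57/2 + 71/2)*(1/2386))*(1/1892) = 0 + (10*(1/2386))*(1/1892) = 0 + (5/1193)*(1/1892) = 0 + 5/2257156 = 5/2257156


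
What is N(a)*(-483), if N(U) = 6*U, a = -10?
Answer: 28980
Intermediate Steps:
N(a)*(-483) = (6*(-10))*(-483) = -60*(-483) = 28980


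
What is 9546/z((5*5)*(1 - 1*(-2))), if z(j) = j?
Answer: 3182/25 ≈ 127.28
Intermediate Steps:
9546/z((5*5)*(1 - 1*(-2))) = 9546/(((5*5)*(1 - 1*(-2)))) = 9546/((25*(1 + 2))) = 9546/((25*3)) = 9546/75 = 9546*(1/75) = 3182/25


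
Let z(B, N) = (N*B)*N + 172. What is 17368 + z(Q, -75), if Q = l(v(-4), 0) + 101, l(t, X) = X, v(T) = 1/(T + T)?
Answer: 585665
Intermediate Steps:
v(T) = 1/(2*T)
Q = 101 (Q = 0 + 101 = 101)
z(B, N) = 172 + B*N² (z(B, N) = (B*N)*N + 172 = B*N² + 172 = 172 + B*N²)
17368 + z(Q, -75) = 17368 + (172 + 101*(-75)²) = 17368 + (172 + 101*5625) = 17368 + (172 + 568125) = 17368 + 568297 = 585665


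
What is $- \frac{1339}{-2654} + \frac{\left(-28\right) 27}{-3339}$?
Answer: $\frac{102815}{140662} \approx 0.73094$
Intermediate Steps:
$- \frac{1339}{-2654} + \frac{\left(-28\right) 27}{-3339} = \left(-1339\right) \left(- \frac{1}{2654}\right) - - \frac{12}{53} = \frac{1339}{2654} + \frac{12}{53} = \frac{102815}{140662}$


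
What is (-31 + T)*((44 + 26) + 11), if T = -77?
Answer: -8748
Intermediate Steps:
(-31 + T)*((44 + 26) + 11) = (-31 - 77)*((44 + 26) + 11) = -108*(70 + 11) = -108*81 = -8748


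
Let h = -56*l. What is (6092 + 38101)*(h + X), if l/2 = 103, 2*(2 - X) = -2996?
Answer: -443520948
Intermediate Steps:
X = 1500 (X = 2 - ½*(-2996) = 2 + 1498 = 1500)
l = 206 (l = 2*103 = 206)
h = -11536 (h = -56*206 = -11536)
(6092 + 38101)*(h + X) = (6092 + 38101)*(-11536 + 1500) = 44193*(-10036) = -443520948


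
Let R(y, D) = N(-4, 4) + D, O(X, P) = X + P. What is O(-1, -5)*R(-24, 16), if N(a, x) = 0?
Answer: -96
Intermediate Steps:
O(X, P) = P + X
R(y, D) = D (R(y, D) = 0 + D = D)
O(-1, -5)*R(-24, 16) = (-5 - 1)*16 = -6*16 = -96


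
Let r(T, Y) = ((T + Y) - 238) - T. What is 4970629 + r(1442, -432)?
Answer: 4969959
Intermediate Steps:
r(T, Y) = -238 + Y (r(T, Y) = (-238 + T + Y) - T = -238 + Y)
4970629 + r(1442, -432) = 4970629 + (-238 - 432) = 4970629 - 670 = 4969959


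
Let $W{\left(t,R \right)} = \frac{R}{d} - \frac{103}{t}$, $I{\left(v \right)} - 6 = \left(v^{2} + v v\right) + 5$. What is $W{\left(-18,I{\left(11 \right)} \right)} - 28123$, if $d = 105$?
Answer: $- \frac{17712367}{630} \approx -28115.0$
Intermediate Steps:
$I{\left(v \right)} = 11 + 2 v^{2}$ ($I{\left(v \right)} = 6 + \left(\left(v^{2} + v v\right) + 5\right) = 6 + \left(\left(v^{2} + v^{2}\right) + 5\right) = 6 + \left(2 v^{2} + 5\right) = 6 + \left(5 + 2 v^{2}\right) = 11 + 2 v^{2}$)
$W{\left(t,R \right)} = - \frac{103}{t} + \frac{R}{105}$ ($W{\left(t,R \right)} = \frac{R}{105} - \frac{103}{t} = - \frac{103}{t} + \frac{R}{105}$)
$W{\left(-18,I{\left(11 \right)} \right)} - 28123 = \left(- \frac{103}{-18} + \frac{11 + 2 \cdot 11^{2}}{105}\right) - 28123 = \left(\left(-103\right) \left(- \frac{1}{18}\right) + \frac{11 + 2 \cdot 121}{105}\right) - 28123 = \left(\frac{103}{18} + \frac{11 + 242}{105}\right) - 28123 = \left(\frac{103}{18} + \frac{1}{105} \cdot 253\right) - 28123 = \left(\frac{103}{18} + \frac{253}{105}\right) - 28123 = \frac{5123}{630} - 28123 = - \frac{17712367}{630}$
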